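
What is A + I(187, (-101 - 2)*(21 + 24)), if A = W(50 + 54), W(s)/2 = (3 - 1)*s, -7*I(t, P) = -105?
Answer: 431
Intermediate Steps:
I(t, P) = 15 (I(t, P) = -1/7*(-105) = 15)
W(s) = 4*s (W(s) = 2*((3 - 1)*s) = 2*(2*s) = 4*s)
A = 416 (A = 4*(50 + 54) = 4*104 = 416)
A + I(187, (-101 - 2)*(21 + 24)) = 416 + 15 = 431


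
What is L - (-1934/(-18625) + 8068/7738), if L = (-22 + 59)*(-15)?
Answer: -40075985271/72060125 ≈ -556.15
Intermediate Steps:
L = -555 (L = 37*(-15) = -555)
L - (-1934/(-18625) + 8068/7738) = -555 - (-1934/(-18625) + 8068/7738) = -555 - (-1934*(-1/18625) + 8068*(1/7738)) = -555 - (1934/18625 + 4034/3869) = -555 - 1*82615896/72060125 = -555 - 82615896/72060125 = -40075985271/72060125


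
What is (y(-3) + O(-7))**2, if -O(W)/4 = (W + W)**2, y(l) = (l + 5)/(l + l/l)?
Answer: 616225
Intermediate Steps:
y(l) = (5 + l)/(1 + l) (y(l) = (5 + l)/(l + 1) = (5 + l)/(1 + l))
O(W) = -16*W**2 (O(W) = -4*(W + W)**2 = -4*4*W**2 = -16*W**2)
(y(-3) + O(-7))**2 = ((5 - 3)/(1 - 3) - 16*(-7)**2)**2 = (2/(-2) - 16*49)**2 = (-1/2*2 - 784)**2 = (-1 - 784)**2 = (-785)**2 = 616225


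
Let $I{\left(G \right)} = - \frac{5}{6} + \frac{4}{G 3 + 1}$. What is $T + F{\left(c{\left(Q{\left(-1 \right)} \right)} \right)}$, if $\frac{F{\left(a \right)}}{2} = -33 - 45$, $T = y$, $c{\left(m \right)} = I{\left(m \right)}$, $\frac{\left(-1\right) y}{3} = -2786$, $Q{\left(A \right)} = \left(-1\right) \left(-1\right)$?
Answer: $8202$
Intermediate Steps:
$Q{\left(A \right)} = 1$
$y = 8358$ ($y = \left(-3\right) \left(-2786\right) = 8358$)
$I{\left(G \right)} = - \frac{5}{6} + \frac{4}{1 + 3 G}$ ($I{\left(G \right)} = \left(-5\right) \frac{1}{6} + \frac{4}{3 G + 1} = - \frac{5}{6} + \frac{4}{1 + 3 G}$)
$c{\left(m \right)} = \frac{19 - 15 m}{6 \left(1 + 3 m\right)}$
$T = 8358$
$F{\left(a \right)} = -156$ ($F{\left(a \right)} = 2 \left(-33 - 45\right) = 2 \left(-78\right) = -156$)
$T + F{\left(c{\left(Q{\left(-1 \right)} \right)} \right)} = 8358 - 156 = 8202$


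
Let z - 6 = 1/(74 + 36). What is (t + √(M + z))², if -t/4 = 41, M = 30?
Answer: (18040 - √435710)²/12100 ≈ 24964.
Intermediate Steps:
z = 661/110 (z = 6 + 1/(74 + 36) = 6 + 1/110 = 661/110 ≈ 6.0091)
t = -164 (t = -4*41 = -164)
(t + √(M + z))² = (-164 + √(30 + 661/110))² = (-164 + √(3961/110))² = (-164 + √435710/110)²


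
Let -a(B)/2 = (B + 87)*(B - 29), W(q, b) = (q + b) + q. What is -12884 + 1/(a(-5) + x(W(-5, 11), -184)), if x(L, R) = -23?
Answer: -71544851/5553 ≈ -12884.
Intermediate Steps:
W(q, b) = b + 2*q (W(q, b) = (b + q) + q = b + 2*q)
a(B) = -2*(-29 + B)*(87 + B) (a(B) = -2*(B + 87)*(B - 29) = -2*(87 + B)*(-29 + B) = -2*(-29 + B)*(87 + B))
-12884 + 1/(a(-5) + x(W(-5, 11), -184)) = -12884 + 1/((5046 - 116*(-5) - 2*(-5)**2) - 23) = -12884 + 1/((5046 + 580 - 2*25) - 23) = -12884 + 1/((5046 + 580 - 50) - 23) = -12884 + 1/(5576 - 23) = -12884 + 1/5553 = -71544851/5553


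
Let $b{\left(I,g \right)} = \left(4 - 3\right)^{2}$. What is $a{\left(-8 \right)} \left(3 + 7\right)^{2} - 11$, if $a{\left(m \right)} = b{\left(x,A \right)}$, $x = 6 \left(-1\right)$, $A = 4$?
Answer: $89$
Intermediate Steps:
$x = -6$
$b{\left(I,g \right)} = 1$ ($b{\left(I,g \right)} = 1^{2} = 1$)
$a{\left(m \right)} = 1$
$a{\left(-8 \right)} \left(3 + 7\right)^{2} - 11 = 1 \left(3 + 7\right)^{2} - 11 = 1 \cdot 10^{2} - 11 = 1 \cdot 100 - 11 = 100 - 11 = 89$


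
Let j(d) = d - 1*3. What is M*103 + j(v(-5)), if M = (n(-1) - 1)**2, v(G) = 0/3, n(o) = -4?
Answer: 2572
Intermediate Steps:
v(G) = 0 (v(G) = 0*(1/3) = 0)
M = 25 (M = (-4 - 1)**2 = (-5)**2 = 25)
j(d) = -3 + d (j(d) = d - 3 = -3 + d)
M*103 + j(v(-5)) = 25*103 + (-3 + 0) = 2575 - 3 = 2572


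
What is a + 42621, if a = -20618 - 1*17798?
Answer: 4205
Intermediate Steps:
a = -38416 (a = -20618 - 17798 = -38416)
a + 42621 = -38416 + 42621 = 4205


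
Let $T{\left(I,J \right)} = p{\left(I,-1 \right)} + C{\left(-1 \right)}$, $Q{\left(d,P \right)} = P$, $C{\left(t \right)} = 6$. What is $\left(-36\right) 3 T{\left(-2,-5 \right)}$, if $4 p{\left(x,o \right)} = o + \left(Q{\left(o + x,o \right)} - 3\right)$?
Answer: $-513$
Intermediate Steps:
$p{\left(x,o \right)} = - \frac{3}{4} + \frac{o}{2}$ ($p{\left(x,o \right)} = \frac{o + \left(o - 3\right)}{4} = \frac{o + \left(-3 + o\right)}{4} = \frac{-3 + 2 o}{4} = - \frac{3}{4} + \frac{o}{2}$)
$T{\left(I,J \right)} = \frac{19}{4}$ ($T{\left(I,J \right)} = \left(- \frac{3}{4} + \frac{1}{2} \left(-1\right)\right) + 6 = \left(- \frac{3}{4} - \frac{1}{2}\right) + 6 = - \frac{5}{4} + 6 = \frac{19}{4}$)
$\left(-36\right) 3 T{\left(-2,-5 \right)} = \left(-36\right) 3 \cdot \frac{19}{4} = \left(-108\right) \frac{19}{4} = -513$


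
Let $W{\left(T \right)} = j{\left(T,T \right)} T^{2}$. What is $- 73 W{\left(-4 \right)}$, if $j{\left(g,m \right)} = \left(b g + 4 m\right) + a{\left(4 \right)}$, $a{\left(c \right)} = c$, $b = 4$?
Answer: $32704$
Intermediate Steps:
$j{\left(g,m \right)} = 4 + 4 g + 4 m$ ($j{\left(g,m \right)} = \left(4 g + 4 m\right) + 4 = 4 + 4 g + 4 m$)
$W{\left(T \right)} = T^{2} \left(4 + 8 T\right)$ ($W{\left(T \right)} = \left(4 + 4 T + 4 T\right) T^{2} = \left(4 + 8 T\right) T^{2} = T^{2} \left(4 + 8 T\right)$)
$- 73 W{\left(-4 \right)} = - 73 \left(-4\right)^{2} \left(4 + 8 \left(-4\right)\right) = - 73 \cdot 16 \left(4 - 32\right) = - 73 \cdot 16 \left(-28\right) = \left(-73\right) \left(-448\right) = 32704$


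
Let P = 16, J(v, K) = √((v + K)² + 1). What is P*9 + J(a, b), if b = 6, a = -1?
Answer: 144 + √26 ≈ 149.10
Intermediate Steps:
J(v, K) = √(1 + (K + v)²) (J(v, K) = √((K + v)² + 1) = √(1 + (K + v)²))
P*9 + J(a, b) = 16*9 + √(1 + (6 - 1)²) = 144 + √(1 + 5²) = 144 + √(1 + 25) = 144 + √26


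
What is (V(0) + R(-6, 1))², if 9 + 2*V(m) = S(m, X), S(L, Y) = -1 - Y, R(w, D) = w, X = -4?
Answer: 81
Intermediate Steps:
V(m) = -3 (V(m) = -9/2 + (-1 - 1*(-4))/2 = -9/2 + (-1 + 4)/2 = -9/2 + (½)*3 = -9/2 + 3/2 = -3)
(V(0) + R(-6, 1))² = (-3 - 6)² = (-9)² = 81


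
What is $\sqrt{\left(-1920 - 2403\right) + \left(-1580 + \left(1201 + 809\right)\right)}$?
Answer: $i \sqrt{3893} \approx 62.394 i$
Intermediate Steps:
$\sqrt{\left(-1920 - 2403\right) + \left(-1580 + \left(1201 + 809\right)\right)} = \sqrt{\left(-1920 - 2403\right) + \left(-1580 + 2010\right)} = \sqrt{-4323 + 430} = \sqrt{-3893} = i \sqrt{3893}$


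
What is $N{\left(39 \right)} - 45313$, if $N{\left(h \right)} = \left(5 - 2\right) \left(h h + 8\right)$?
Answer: $-40726$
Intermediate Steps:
$N{\left(h \right)} = 24 + 3 h^{2}$ ($N{\left(h \right)} = \left(5 - 2\right) \left(h^{2} + 8\right) = 3 \left(8 + h^{2}\right) = 24 + 3 h^{2}$)
$N{\left(39 \right)} - 45313 = \left(24 + 3 \cdot 39^{2}\right) - 45313 = \left(24 + 3 \cdot 1521\right) - 45313 = \left(24 + 4563\right) - 45313 = 4587 - 45313 = -40726$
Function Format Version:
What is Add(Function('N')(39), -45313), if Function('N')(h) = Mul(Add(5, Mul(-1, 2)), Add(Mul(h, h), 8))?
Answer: -40726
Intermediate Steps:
Function('N')(h) = Add(24, Mul(3, Pow(h, 2))) (Function('N')(h) = Mul(Add(5, -2), Add(Pow(h, 2), 8)) = Mul(3, Add(8, Pow(h, 2))) = Add(24, Mul(3, Pow(h, 2))))
Add(Function('N')(39), -45313) = Add(Add(24, Mul(3, Pow(39, 2))), -45313) = Add(Add(24, Mul(3, 1521)), -45313) = Add(Add(24, 4563), -45313) = Add(4587, -45313) = -40726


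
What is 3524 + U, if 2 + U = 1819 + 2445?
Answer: 7786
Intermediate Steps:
U = 4262 (U = -2 + (1819 + 2445) = -2 + 4264 = 4262)
3524 + U = 3524 + 4262 = 7786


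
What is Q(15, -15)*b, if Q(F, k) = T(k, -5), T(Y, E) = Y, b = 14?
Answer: -210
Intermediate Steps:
Q(F, k) = k
Q(15, -15)*b = -15*14 = -210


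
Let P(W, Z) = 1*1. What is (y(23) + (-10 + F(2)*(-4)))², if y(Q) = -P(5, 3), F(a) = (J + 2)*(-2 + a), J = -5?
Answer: 121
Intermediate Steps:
P(W, Z) = 1
F(a) = 6 - 3*a (F(a) = (-5 + 2)*(-2 + a) = -3*(-2 + a) = 6 - 3*a)
y(Q) = -1 (y(Q) = -1*1 = -1)
(y(23) + (-10 + F(2)*(-4)))² = (-1 + (-10 + (6 - 3*2)*(-4)))² = (-1 + (-10 + (6 - 6)*(-4)))² = (-1 + (-10 + 0*(-4)))² = (-1 + (-10 + 0))² = (-1 - 10)² = (-11)² = 121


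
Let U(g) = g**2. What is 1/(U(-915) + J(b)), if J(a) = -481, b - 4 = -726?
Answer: 1/836744 ≈ 1.1951e-6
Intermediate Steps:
b = -722 (b = 4 - 726 = -722)
1/(U(-915) + J(b)) = 1/((-915)**2 - 481) = 1/(837225 - 481) = 1/836744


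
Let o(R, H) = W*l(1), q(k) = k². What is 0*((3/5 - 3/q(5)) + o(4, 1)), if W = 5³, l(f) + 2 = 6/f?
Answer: 0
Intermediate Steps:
l(f) = -2 + 6/f
W = 125
o(R, H) = 500 (o(R, H) = 125*(-2 + 6/1) = 125*(-2 + 6*1) = 125*(-2 + 6) = 125*4 = 500)
0*((3/5 - 3/q(5)) + o(4, 1)) = 0*((3/5 - 3/(5²)) + 500) = 0*((3*(⅕) - 3/25) + 500) = 0*((⅗ - 3*1/25) + 500) = 0*((⅗ - 3/25) + 500) = 0*(12/25 + 500) = 0*(12512/25) = 0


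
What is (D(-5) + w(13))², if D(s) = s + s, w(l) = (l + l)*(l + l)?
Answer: 443556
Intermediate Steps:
w(l) = 4*l² (w(l) = (2*l)*(2*l) = 4*l²)
D(s) = 2*s
(D(-5) + w(13))² = (2*(-5) + 4*13²)² = (-10 + 4*169)² = (-10 + 676)² = 666² = 443556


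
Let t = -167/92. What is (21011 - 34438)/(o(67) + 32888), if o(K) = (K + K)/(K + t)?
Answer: -80521719/197241664 ≈ -0.40824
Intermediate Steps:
t = -167/92 (t = -167*1/92 = -167/92 ≈ -1.8152)
o(K) = 2*K/(-167/92 + K) (o(K) = (K + K)/(K - 167/92) = (2*K)/(-167/92 + K) = 2*K/(-167/92 + K))
(21011 - 34438)/(o(67) + 32888) = (21011 - 34438)/(184*67/(-167 + 92*67) + 32888) = -13427/(184*67/(-167 + 6164) + 32888) = -13427/(184*67/5997 + 32888) = -13427/(184*67*(1/5997) + 32888) = -13427/(12328/5997 + 32888) = -13427/197241664/5997 = -13427*5997/197241664 = -80521719/197241664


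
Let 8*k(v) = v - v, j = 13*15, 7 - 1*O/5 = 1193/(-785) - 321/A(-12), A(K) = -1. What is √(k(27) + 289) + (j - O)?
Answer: 278581/157 ≈ 1774.4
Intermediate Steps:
O = -245297/157 (O = 35 - 5*(1193/(-785) - 321/(-1)) = 35 - 5*(1193*(-1/785) - 321*(-1)) = 35 - 5*(-1193/785 + 321) = 35 - 5*250792/785 = 35 - 250792/157 = -245297/157 ≈ -1562.4)
j = 195
k(v) = 0 (k(v) = (v - v)/8 = (⅛)*0 = 0)
√(k(27) + 289) + (j - O) = √(0 + 289) + (195 - 1*(-245297/157)) = √289 + (195 + 245297/157) = 17 + 275912/157 = 278581/157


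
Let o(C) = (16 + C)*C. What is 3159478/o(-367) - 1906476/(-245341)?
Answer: 1020736010890/31604091597 ≈ 32.298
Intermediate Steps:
o(C) = C*(16 + C)
3159478/o(-367) - 1906476/(-245341) = 3159478/((-367*(16 - 367))) - 1906476/(-245341) = 3159478/((-367*(-351))) - 1906476*(-1/245341) = 3159478/128817 + 1906476/245341 = 1020736010890/31604091597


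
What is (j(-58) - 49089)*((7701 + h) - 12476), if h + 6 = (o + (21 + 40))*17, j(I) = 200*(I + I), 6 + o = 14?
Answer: 260818712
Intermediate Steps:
o = 8 (o = -6 + 14 = 8)
j(I) = 400*I (j(I) = 200*(2*I) = 400*I)
h = 1167 (h = -6 + (8 + (21 + 40))*17 = -6 + (8 + 61)*17 = -6 + 69*17 = -6 + 1173 = 1167)
(j(-58) - 49089)*((7701 + h) - 12476) = (400*(-58) - 49089)*((7701 + 1167) - 12476) = (-23200 - 49089)*(8868 - 12476) = -72289*(-3608) = 260818712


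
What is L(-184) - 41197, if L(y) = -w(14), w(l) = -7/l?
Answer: -82393/2 ≈ -41197.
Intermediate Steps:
L(y) = ½ (L(y) = -(-7)/14 = -1*(-½) = ½)
L(-184) - 41197 = ½ - 41197 = -82393/2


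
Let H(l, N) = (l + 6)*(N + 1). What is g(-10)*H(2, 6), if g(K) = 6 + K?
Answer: -224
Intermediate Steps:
H(l, N) = (1 + N)*(6 + l) (H(l, N) = (6 + l)*(1 + N) = (1 + N)*(6 + l))
g(-10)*H(2, 6) = (6 - 10)*(6 + 2 + 6*6 + 6*2) = -4*(6 + 2 + 36 + 12) = -4*56 = -224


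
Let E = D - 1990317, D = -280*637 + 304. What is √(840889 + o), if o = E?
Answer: 2*I*√331871 ≈ 1152.2*I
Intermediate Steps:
D = -178056 (D = -178360 + 304 = -178056)
E = -2168373 (E = -178056 - 1990317 = -2168373)
o = -2168373
√(840889 + o) = √(840889 - 2168373) = √(-1327484) = 2*I*√331871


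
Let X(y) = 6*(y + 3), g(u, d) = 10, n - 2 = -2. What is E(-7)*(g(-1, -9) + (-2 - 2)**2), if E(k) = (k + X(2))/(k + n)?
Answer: -598/7 ≈ -85.429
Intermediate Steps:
n = 0 (n = 2 - 2 = 0)
X(y) = 18 + 6*y (X(y) = 6*(3 + y) = 18 + 6*y)
E(k) = (30 + k)/k (E(k) = (k + (18 + 6*2))/(k + 0) = (k + (18 + 12))/k = (k + 30)/k = (30 + k)/k)
E(-7)*(g(-1, -9) + (-2 - 2)**2) = ((30 - 7)/(-7))*(10 + (-2 - 2)**2) = (-1/7*23)*(10 + (-4)**2) = -23*(10 + 16)/7 = -23/7*26 = -598/7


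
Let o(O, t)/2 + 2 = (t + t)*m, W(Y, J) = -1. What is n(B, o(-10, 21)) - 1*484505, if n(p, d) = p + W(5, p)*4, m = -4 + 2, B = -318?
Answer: -484827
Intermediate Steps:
m = -2
o(O, t) = -4 - 8*t (o(O, t) = -4 + 2*((t + t)*(-2)) = -4 + 2*((2*t)*(-2)) = -4 + 2*(-4*t) = -4 - 8*t)
n(p, d) = -4 + p (n(p, d) = p - 1*4 = p - 4 = -4 + p)
n(B, o(-10, 21)) - 1*484505 = (-4 - 318) - 1*484505 = -322 - 484505 = -484827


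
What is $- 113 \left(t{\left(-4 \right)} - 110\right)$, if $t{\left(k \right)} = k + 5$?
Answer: $12317$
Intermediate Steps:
$t{\left(k \right)} = 5 + k$
$- 113 \left(t{\left(-4 \right)} - 110\right) = - 113 \left(\left(5 - 4\right) - 110\right) = - 113 \left(1 - 110\right) = \left(-113\right) \left(-109\right) = 12317$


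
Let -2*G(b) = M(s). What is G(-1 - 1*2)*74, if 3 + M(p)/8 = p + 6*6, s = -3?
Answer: -8880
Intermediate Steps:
M(p) = 264 + 8*p (M(p) = -24 + 8*(p + 6*6) = -24 + 8*(p + 36) = -24 + 8*(36 + p) = -24 + (288 + 8*p) = 264 + 8*p)
G(b) = -120 (G(b) = -(264 + 8*(-3))/2 = -(264 - 24)/2 = -1/2*240 = -120)
G(-1 - 1*2)*74 = -120*74 = -8880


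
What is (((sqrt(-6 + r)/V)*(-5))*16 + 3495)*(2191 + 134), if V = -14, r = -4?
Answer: 8125875 + 93000*I*sqrt(10)/7 ≈ 8.1259e+6 + 42013.0*I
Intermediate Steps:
(((sqrt(-6 + r)/V)*(-5))*16 + 3495)*(2191 + 134) = (((sqrt(-6 - 4)/(-14))*(-5))*16 + 3495)*(2191 + 134) = (((sqrt(-10)*(-1/14))*(-5))*16 + 3495)*2325 = ((((I*sqrt(10))*(-1/14))*(-5))*16 + 3495)*2325 = ((-I*sqrt(10)/14*(-5))*16 + 3495)*2325 = ((5*I*sqrt(10)/14)*16 + 3495)*2325 = (40*I*sqrt(10)/7 + 3495)*2325 = (3495 + 40*I*sqrt(10)/7)*2325 = 8125875 + 93000*I*sqrt(10)/7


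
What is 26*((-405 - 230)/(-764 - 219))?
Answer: 16510/983 ≈ 16.796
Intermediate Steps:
26*((-405 - 230)/(-764 - 219)) = 26*(-635/(-983)) = 26*(-635*(-1/983)) = 26*(635/983) = 16510/983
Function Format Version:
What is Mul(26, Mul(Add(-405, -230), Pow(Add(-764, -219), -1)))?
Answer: Rational(16510, 983) ≈ 16.796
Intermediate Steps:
Mul(26, Mul(Add(-405, -230), Pow(Add(-764, -219), -1))) = Mul(26, Mul(-635, Pow(-983, -1))) = Mul(26, Mul(-635, Rational(-1, 983))) = Mul(26, Rational(635, 983)) = Rational(16510, 983)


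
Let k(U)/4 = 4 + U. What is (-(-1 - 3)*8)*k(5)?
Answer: 1152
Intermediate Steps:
k(U) = 16 + 4*U (k(U) = 4*(4 + U) = 16 + 4*U)
(-(-1 - 3)*8)*k(5) = (-(-1 - 3)*8)*(16 + 4*5) = (-1*(-4)*8)*(16 + 20) = (4*8)*36 = 32*36 = 1152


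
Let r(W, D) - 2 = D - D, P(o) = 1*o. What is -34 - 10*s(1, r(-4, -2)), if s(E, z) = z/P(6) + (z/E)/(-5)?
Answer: -100/3 ≈ -33.333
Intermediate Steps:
P(o) = o
r(W, D) = 2 (r(W, D) = 2 + (D - D) = 2 + 0 = 2)
s(E, z) = z/6 - z/(5*E) (s(E, z) = z/6 + (z/E)/(-5) = z*(⅙) + (z/E)*(-⅕) = z/6 - z/(5*E))
-34 - 10*s(1, r(-4, -2)) = -34 - 10*((⅙)*2 - ⅕*2/1) = -34 - 10*(⅓ - ⅕*2*1) = -34 - 10*(⅓ - ⅖) = -34 - 10*(-1/15) = -34 + ⅔ = -100/3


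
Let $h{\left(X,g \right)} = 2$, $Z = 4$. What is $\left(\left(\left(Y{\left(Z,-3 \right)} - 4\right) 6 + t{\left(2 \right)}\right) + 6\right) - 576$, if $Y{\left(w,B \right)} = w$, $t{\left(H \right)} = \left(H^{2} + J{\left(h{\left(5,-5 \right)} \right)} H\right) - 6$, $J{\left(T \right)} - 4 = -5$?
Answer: $-574$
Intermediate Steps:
$J{\left(T \right)} = -1$ ($J{\left(T \right)} = 4 - 5 = -1$)
$t{\left(H \right)} = -6 + H^{2} - H$ ($t{\left(H \right)} = \left(H^{2} - H\right) - 6 = -6 + H^{2} - H$)
$\left(\left(\left(Y{\left(Z,-3 \right)} - 4\right) 6 + t{\left(2 \right)}\right) + 6\right) - 576 = \left(\left(\left(4 - 4\right) 6 - \left(8 - 4\right)\right) + 6\right) - 576 = \left(\left(0 \cdot 6 - 4\right) + 6\right) - 576 = \left(\left(0 - 4\right) + 6\right) - 576 = \left(-4 + 6\right) - 576 = 2 - 576 = -574$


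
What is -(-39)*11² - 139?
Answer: 4580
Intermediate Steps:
-(-39)*11² - 139 = -(-39)*121 - 139 = -39*(-121) - 139 = 4719 - 139 = 4580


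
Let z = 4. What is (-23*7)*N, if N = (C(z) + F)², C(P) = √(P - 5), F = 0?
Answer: 161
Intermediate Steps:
C(P) = √(-5 + P)
N = -1 (N = (√(-5 + 4) + 0)² = (√(-1) + 0)² = (I + 0)² = I² = -1)
(-23*7)*N = -23*7*(-1) = -161*(-1) = 161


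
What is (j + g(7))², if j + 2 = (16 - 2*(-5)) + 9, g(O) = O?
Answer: 1600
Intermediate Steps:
j = 33 (j = -2 + ((16 - 2*(-5)) + 9) = -2 + ((16 - 1*(-10)) + 9) = -2 + ((16 + 10) + 9) = -2 + (26 + 9) = -2 + 35 = 33)
(j + g(7))² = (33 + 7)² = 40² = 1600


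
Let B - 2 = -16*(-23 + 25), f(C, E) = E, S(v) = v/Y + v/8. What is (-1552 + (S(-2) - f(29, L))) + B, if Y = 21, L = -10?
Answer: -132077/84 ≈ -1572.3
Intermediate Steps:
S(v) = 29*v/168 (S(v) = v/21 + v/8 = 29*v/168)
B = -30 (B = 2 - 16*(-23 + 25) = 2 - 16*2 = 2 - 32 = -30)
(-1552 + (S(-2) - f(29, L))) + B = (-1552 + ((29/168)*(-2) - 1*(-10))) - 30 = (-1552 + (-29/84 + 10)) - 30 = (-1552 + 811/84) - 30 = -129557/84 - 30 = -132077/84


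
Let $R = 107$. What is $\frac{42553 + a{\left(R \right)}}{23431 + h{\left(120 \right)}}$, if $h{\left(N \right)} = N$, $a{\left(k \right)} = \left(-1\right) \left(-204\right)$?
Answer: $\frac{3887}{2141} \approx 1.8155$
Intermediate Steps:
$a{\left(k \right)} = 204$
$\frac{42553 + a{\left(R \right)}}{23431 + h{\left(120 \right)}} = \frac{42553 + 204}{23431 + 120} = \frac{42757}{23551} = 42757 \cdot \frac{1}{23551} = \frac{3887}{2141}$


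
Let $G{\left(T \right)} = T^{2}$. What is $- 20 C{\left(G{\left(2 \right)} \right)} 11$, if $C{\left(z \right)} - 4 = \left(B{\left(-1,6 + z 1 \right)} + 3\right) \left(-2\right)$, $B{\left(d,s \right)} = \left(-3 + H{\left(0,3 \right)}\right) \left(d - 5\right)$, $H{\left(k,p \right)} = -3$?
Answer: $16280$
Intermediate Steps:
$B{\left(d,s \right)} = 30 - 6 d$ ($B{\left(d,s \right)} = \left(-3 - 3\right) \left(d - 5\right) = - 6 \left(-5 + d\right) = 30 - 6 d$)
$C{\left(z \right)} = -74$ ($C{\left(z \right)} = 4 + \left(\left(30 - -6\right) + 3\right) \left(-2\right) = 4 + \left(\left(30 + 6\right) + 3\right) \left(-2\right) = 4 + \left(36 + 3\right) \left(-2\right) = 4 + 39 \left(-2\right) = 4 - 78 = -74$)
$- 20 C{\left(G{\left(2 \right)} \right)} 11 = \left(-20\right) \left(-74\right) 11 = 1480 \cdot 11 = 16280$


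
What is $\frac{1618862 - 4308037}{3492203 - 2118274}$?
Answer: $- \frac{2689175}{1373929} \approx -1.9573$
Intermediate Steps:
$\frac{1618862 - 4308037}{3492203 - 2118274} = - \frac{2689175}{1373929}$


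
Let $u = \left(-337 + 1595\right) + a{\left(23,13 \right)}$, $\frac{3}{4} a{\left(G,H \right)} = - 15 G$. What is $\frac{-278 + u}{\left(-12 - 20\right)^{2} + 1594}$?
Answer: $\frac{260}{1309} \approx 0.19862$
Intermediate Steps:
$a{\left(G,H \right)} = - 20 G$ ($a{\left(G,H \right)} = \frac{4 \left(- 15 G\right)}{3} = - 20 G$)
$u = 798$ ($u = \left(-337 + 1595\right) - 460 = 1258 - 460 = 798$)
$\frac{-278 + u}{\left(-12 - 20\right)^{2} + 1594} = \frac{-278 + 798}{\left(-12 - 20\right)^{2} + 1594} = \frac{520}{\left(-32\right)^{2} + 1594} = \frac{520}{1024 + 1594} = \frac{520}{2618} = 520 \cdot \frac{1}{2618} = \frac{260}{1309}$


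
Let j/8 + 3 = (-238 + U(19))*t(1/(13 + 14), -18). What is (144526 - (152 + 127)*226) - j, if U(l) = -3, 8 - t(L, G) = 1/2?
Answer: 95956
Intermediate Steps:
t(L, G) = 15/2 (t(L, G) = 8 - 1/2 = 8 - 1*½ = 8 - ½ = 15/2)
j = -14484 (j = -24 + 8*((-238 - 3)*(15/2)) = -24 + 8*(-241*15/2) = -24 + 8*(-3615/2) = -24 - 14460 = -14484)
(144526 - (152 + 127)*226) - j = (144526 - (152 + 127)*226) - 1*(-14484) = (144526 - 279*226) + 14484 = (144526 - 1*63054) + 14484 = (144526 - 63054) + 14484 = 81472 + 14484 = 95956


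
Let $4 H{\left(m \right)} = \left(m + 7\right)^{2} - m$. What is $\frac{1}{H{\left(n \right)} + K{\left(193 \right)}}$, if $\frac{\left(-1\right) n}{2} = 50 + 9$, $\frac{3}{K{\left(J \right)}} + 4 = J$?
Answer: $\frac{252}{783661} \approx 0.00032157$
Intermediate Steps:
$K{\left(J \right)} = \frac{3}{-4 + J}$
$n = -118$ ($n = - 2 \left(50 + 9\right) = \left(-2\right) 59 = -118$)
$H{\left(m \right)} = - \frac{m}{4} + \frac{\left(7 + m\right)^{2}}{4}$ ($H{\left(m \right)} = \frac{\left(m + 7\right)^{2} - m}{4} = \frac{\left(7 + m\right)^{2} - m}{4} = - \frac{m}{4} + \frac{\left(7 + m\right)^{2}}{4}$)
$\frac{1}{H{\left(n \right)} + K{\left(193 \right)}} = \frac{1}{\left(\left(- \frac{1}{4}\right) \left(-118\right) + \frac{\left(7 - 118\right)^{2}}{4}\right) + \frac{3}{-4 + 193}} = \frac{1}{\left(\frac{59}{2} + \frac{\left(-111\right)^{2}}{4}\right) + \frac{3}{189}} = \frac{1}{\left(\frac{59}{2} + \frac{1}{4} \cdot 12321\right) + 3 \cdot \frac{1}{189}} = \frac{1}{\left(\frac{59}{2} + \frac{12321}{4}\right) + \frac{1}{63}} = \frac{1}{\frac{12439}{4} + \frac{1}{63}} = \frac{1}{\frac{783661}{252}} = \frac{252}{783661}$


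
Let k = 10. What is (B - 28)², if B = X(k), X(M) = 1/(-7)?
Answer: 38809/49 ≈ 792.02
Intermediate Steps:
X(M) = -⅐
B = -⅐ ≈ -0.14286
(B - 28)² = (-⅐ - 28)² = (-197/7)² = 38809/49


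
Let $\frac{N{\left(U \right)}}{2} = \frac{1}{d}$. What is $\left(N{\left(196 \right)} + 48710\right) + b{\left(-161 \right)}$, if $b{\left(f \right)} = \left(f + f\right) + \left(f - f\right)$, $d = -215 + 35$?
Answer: $\frac{4354919}{90} \approx 48388.0$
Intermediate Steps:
$d = -180$
$N{\left(U \right)} = - \frac{1}{90}$ ($N{\left(U \right)} = \frac{2}{-180} = 2 \left(- \frac{1}{180}\right) = - \frac{1}{90}$)
$b{\left(f \right)} = 2 f$ ($b{\left(f \right)} = 2 f + 0 = 2 f$)
$\left(N{\left(196 \right)} + 48710\right) + b{\left(-161 \right)} = \left(- \frac{1}{90} + 48710\right) + 2 \left(-161\right) = \frac{4383899}{90} - 322 = \frac{4354919}{90}$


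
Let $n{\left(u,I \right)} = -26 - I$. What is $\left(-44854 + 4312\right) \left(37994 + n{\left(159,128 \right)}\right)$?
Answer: $-1534109280$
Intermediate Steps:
$\left(-44854 + 4312\right) \left(37994 + n{\left(159,128 \right)}\right) = \left(-44854 + 4312\right) \left(37994 - 154\right) = - 40542 \left(37994 - 154\right) = \left(-40542\right) 37840 = -1534109280$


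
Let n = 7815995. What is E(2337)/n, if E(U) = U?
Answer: 2337/7815995 ≈ 0.00029900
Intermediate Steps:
E(2337)/n = 2337/7815995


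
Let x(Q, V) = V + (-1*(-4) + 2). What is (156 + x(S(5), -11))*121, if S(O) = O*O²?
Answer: 18271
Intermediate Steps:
S(O) = O³
x(Q, V) = 6 + V (x(Q, V) = V + (4 + 2) = V + 6 = 6 + V)
(156 + x(S(5), -11))*121 = (156 + (6 - 11))*121 = (156 - 5)*121 = 151*121 = 18271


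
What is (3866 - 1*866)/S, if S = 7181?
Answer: 3000/7181 ≈ 0.41777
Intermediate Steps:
(3866 - 1*866)/S = (3866 - 1*866)/7181 = (3866 - 866)*(1/7181) = 3000*(1/7181) = 3000/7181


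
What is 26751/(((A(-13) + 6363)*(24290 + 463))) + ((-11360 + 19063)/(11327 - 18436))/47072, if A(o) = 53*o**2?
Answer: 6791347161/142904138664160 ≈ 4.7524e-5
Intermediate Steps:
26751/(((A(-13) + 6363)*(24290 + 463))) + ((-11360 + 19063)/(11327 - 18436))/47072 = 26751/(((53*(-13)**2 + 6363)*(24290 + 463))) + ((-11360 + 19063)/(11327 - 18436))/47072 = 26751/(((53*169 + 6363)*24753)) + (7703/(-7109))*(1/47072) = 26751/(((8957 + 6363)*24753)) + (7703*(-1/7109))*(1/47072) = 26751/((15320*24753)) - 7703/7109*1/47072 = 26751/379215960 - 7703/334634848 = 26751*(1/379215960) - 7703/334634848 = 241/3416360 - 7703/334634848 = 6791347161/142904138664160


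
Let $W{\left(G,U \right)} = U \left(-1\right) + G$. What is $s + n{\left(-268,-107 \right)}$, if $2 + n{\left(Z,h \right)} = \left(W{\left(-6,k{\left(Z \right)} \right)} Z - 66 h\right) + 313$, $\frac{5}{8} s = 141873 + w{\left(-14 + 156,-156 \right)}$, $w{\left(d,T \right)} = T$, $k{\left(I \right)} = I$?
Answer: $\frac{819521}{5} \approx 1.639 \cdot 10^{5}$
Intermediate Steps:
$W{\left(G,U \right)} = G - U$ ($W{\left(G,U \right)} = - U + G = G - U$)
$s = \frac{1133736}{5}$ ($s = \frac{8 \left(141873 - 156\right)}{5} = \frac{8}{5} \cdot 141717 = \frac{1133736}{5} \approx 2.2675 \cdot 10^{5}$)
$n{\left(Z,h \right)} = 311 - 66 h + Z \left(-6 - Z\right)$ ($n{\left(Z,h \right)} = -2 + \left(\left(\left(-6 - Z\right) Z - 66 h\right) + 313\right) = -2 + \left(\left(Z \left(-6 - Z\right) - 66 h\right) + 313\right) = -2 + \left(\left(- 66 h + Z \left(-6 - Z\right)\right) + 313\right) = -2 + \left(313 - 66 h + Z \left(-6 - Z\right)\right) = 311 - 66 h + Z \left(-6 - Z\right)$)
$s + n{\left(-268,-107 \right)} = \frac{1133736}{5} - \left(-7373 - 268 \left(6 - 268\right)\right) = \frac{1133736}{5} + \left(311 + 7062 - \left(-268\right) \left(-262\right)\right) = \frac{1133736}{5} + \left(311 + 7062 - 70216\right) = \frac{1133736}{5} - 62843 = \frac{819521}{5}$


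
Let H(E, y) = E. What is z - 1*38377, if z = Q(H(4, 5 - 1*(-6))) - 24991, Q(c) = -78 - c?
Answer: -63450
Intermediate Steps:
z = -25073 (z = (-78 - 1*4) - 24991 = (-78 - 4) - 24991 = -82 - 24991 = -25073)
z - 1*38377 = -25073 - 1*38377 = -25073 - 38377 = -63450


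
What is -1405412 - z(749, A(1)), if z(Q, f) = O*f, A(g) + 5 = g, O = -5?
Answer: -1405432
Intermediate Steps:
A(g) = -5 + g
z(Q, f) = -5*f
-1405412 - z(749, A(1)) = -1405412 - (-5)*(-5 + 1) = -1405412 - (-5)*(-4) = -1405412 - 1*20 = -1405412 - 20 = -1405432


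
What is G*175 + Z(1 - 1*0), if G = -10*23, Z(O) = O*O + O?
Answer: -40248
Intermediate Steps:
Z(O) = O + O² (Z(O) = O² + O = O + O²)
G = -230
G*175 + Z(1 - 1*0) = -230*175 + (1 - 1*0)*(1 + (1 - 1*0)) = -40250 + (1 + 0)*(1 + (1 + 0)) = -40250 + 1*(1 + 1) = -40250 + 1*2 = -40250 + 2 = -40248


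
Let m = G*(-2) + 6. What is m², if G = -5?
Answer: 256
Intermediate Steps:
m = 16 (m = -5*(-2) + 6 = 10 + 6 = 16)
m² = 16² = 256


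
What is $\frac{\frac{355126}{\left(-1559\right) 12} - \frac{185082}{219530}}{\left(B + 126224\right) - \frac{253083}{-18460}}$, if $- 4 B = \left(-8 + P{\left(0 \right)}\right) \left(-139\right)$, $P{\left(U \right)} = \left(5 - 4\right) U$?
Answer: $- \frac{5368123487402}{34105667628274569} \approx -0.0001574$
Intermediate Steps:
$P{\left(U \right)} = U$ ($P{\left(U \right)} = 1 U = U$)
$B = -278$ ($B = - \frac{\left(-8 + 0\right) \left(-139\right)}{4} = - \frac{\left(-8\right) \left(-139\right)}{4} = \left(- \frac{1}{4}\right) 1112 = -278$)
$\frac{\frac{355126}{\left(-1559\right) 12} - \frac{185082}{219530}}{\left(B + 126224\right) - \frac{253083}{-18460}} = \frac{\frac{355126}{\left(-1559\right) 12} - \frac{185082}{219530}}{\left(-278 + 126224\right) - \frac{253083}{-18460}} = \frac{\frac{355126}{-18708} - \frac{92541}{109765}}{125946 - - \frac{253083}{18460}} = \frac{355126 \left(- \frac{1}{18708}\right) - \frac{92541}{109765}}{125946 + \frac{253083}{18460}} = \frac{- \frac{177563}{9354} - \frac{92541}{109765}}{\frac{2325216243}{18460}} = \left(- \frac{20355831209}{1026741810}\right) \frac{18460}{2325216243} = - \frac{5368123487402}{34105667628274569}$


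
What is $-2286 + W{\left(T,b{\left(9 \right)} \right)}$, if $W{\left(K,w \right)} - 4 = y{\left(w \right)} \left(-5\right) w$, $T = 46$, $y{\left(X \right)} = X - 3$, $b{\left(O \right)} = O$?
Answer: $-2552$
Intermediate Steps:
$y{\left(X \right)} = -3 + X$ ($y{\left(X \right)} = X - 3 = -3 + X$)
$W{\left(K,w \right)} = 4 + w \left(15 - 5 w\right)$ ($W{\left(K,w \right)} = 4 + \left(-3 + w\right) \left(-5\right) w = 4 + \left(15 - 5 w\right) w = 4 + w \left(15 - 5 w\right)$)
$-2286 + W{\left(T,b{\left(9 \right)} \right)} = -2286 + \left(4 - 45 \left(-3 + 9\right)\right) = -2286 + \left(4 - 45 \cdot 6\right) = -2286 + \left(4 - 270\right) = -2286 - 266 = -2552$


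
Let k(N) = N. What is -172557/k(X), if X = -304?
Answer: 172557/304 ≈ 567.62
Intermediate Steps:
-172557/k(X) = -172557/(-304) = -172557*(-1/304) = 172557/304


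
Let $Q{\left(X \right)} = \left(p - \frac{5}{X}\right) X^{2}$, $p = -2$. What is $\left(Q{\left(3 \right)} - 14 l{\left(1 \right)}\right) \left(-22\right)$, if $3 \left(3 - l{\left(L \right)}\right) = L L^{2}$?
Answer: $\frac{4642}{3} \approx 1547.3$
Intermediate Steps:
$l{\left(L \right)} = 3 - \frac{L^{3}}{3}$ ($l{\left(L \right)} = 3 - \frac{L L^{2}}{3} = 3 - \frac{L^{3}}{3}$)
$Q{\left(X \right)} = X^{2} \left(-2 - \frac{5}{X}\right)$ ($Q{\left(X \right)} = \left(-2 - \frac{5}{X}\right) X^{2} = X^{2} \left(-2 - \frac{5}{X}\right)$)
$\left(Q{\left(3 \right)} - 14 l{\left(1 \right)}\right) \left(-22\right) = \left(3 \left(-5 - 6\right) - 14 \left(3 - \frac{1^{3}}{3}\right)\right) \left(-22\right) = \left(3 \left(-5 - 6\right) - 14 \left(3 - \frac{1}{3}\right)\right) \left(-22\right) = \left(3 \left(-11\right) - 14 \left(3 - \frac{1}{3}\right)\right) \left(-22\right) = \left(-33 - \frac{112}{3}\right) \left(-22\right) = \left(- \frac{211}{3}\right) \left(-22\right) = \frac{4642}{3}$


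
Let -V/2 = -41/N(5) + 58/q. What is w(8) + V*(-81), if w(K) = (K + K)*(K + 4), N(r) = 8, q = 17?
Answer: -5817/68 ≈ -85.544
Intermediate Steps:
w(K) = 2*K*(4 + K) (w(K) = (2*K)*(4 + K) = 2*K*(4 + K))
V = 233/68 (V = -2*(-41/8 + 58/17) = -2*(-233/136) = 233/68 ≈ 3.4265)
w(8) + V*(-81) = 2*8*(4 + 8) + (233/68)*(-81) = 2*8*12 - 18873/68 = 192 - 18873/68 = -5817/68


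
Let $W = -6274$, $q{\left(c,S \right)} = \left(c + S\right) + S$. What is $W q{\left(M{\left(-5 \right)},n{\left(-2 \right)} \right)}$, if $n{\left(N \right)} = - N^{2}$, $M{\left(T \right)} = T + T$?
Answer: $112932$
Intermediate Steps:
$M{\left(T \right)} = 2 T$
$q{\left(c,S \right)} = c + 2 S$ ($q{\left(c,S \right)} = \left(S + c\right) + S = c + 2 S$)
$W q{\left(M{\left(-5 \right)},n{\left(-2 \right)} \right)} = - 6274 \left(2 \left(-5\right) + 2 \left(- \left(-2\right)^{2}\right)\right) = - 6274 \left(-10 + 2 \left(\left(-1\right) 4\right)\right) = - 6274 \left(-10 + 2 \left(-4\right)\right) = - 6274 \left(-10 - 8\right) = \left(-6274\right) \left(-18\right) = 112932$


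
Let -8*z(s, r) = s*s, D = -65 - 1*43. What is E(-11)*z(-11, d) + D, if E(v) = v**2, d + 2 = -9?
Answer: -15505/8 ≈ -1938.1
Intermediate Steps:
d = -11 (d = -2 - 9 = -11)
D = -108 (D = -65 - 43 = -108)
z(s, r) = -s**2/8 (z(s, r) = -s*s/8 = -s**2/8)
E(-11)*z(-11, d) + D = (-11)**2*(-1/8*(-11)**2) - 108 = 121*(-1/8*121) - 108 = 121*(-121/8) - 108 = -14641/8 - 108 = -15505/8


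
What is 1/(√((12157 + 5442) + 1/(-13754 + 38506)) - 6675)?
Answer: -55073200/367468406517 - 4*√74876596067/367468406517 ≈ -0.00015285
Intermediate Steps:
1/(√((12157 + 5442) + 1/(-13754 + 38506)) - 6675) = 1/(√(17599 + 1/24752) - 6675) = 1/(√(435610449/24752) - 6675) = 1/(3*√74876596067/6188 - 6675) = 1/(-6675 + 3*√74876596067/6188)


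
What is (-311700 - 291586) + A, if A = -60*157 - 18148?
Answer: -630854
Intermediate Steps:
A = -27568 (A = -9420 - 18148 = -27568)
(-311700 - 291586) + A = (-311700 - 291586) - 27568 = -603286 - 27568 = -630854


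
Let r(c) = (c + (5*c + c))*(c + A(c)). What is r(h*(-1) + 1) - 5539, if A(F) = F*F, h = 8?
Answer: -7597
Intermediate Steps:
A(F) = F²
r(c) = 7*c*(c + c²) (r(c) = (c + (5*c + c))*(c + c²) = (c + 6*c)*(c + c²) = (7*c)*(c + c²) = 7*c*(c + c²))
r(h*(-1) + 1) - 5539 = 7*(8*(-1) + 1)²*(1 + (8*(-1) + 1)) - 5539 = 7*(-8 + 1)²*(1 + (-8 + 1)) - 5539 = 7*(-7)²*(1 - 7) - 5539 = 7*49*(-6) - 5539 = -2058 - 5539 = -7597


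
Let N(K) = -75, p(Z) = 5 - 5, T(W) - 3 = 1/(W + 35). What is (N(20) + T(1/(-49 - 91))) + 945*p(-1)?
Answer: -352588/4899 ≈ -71.971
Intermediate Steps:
T(W) = 3 + 1/(35 + W) (T(W) = 3 + 1/(W + 35) = 3 + 1/(35 + W))
p(Z) = 0
(N(20) + T(1/(-49 - 91))) + 945*p(-1) = (-75 + (106 + 3/(-49 - 91))/(35 + 1/(-49 - 91))) + 945*0 = (-75 + (106 + 3/(-140))/(35 + 1/(-140))) + 0 = (-75 + (106 + 3*(-1/140))/(35 - 1/140)) + 0 = (-75 + (106 - 3/140)/(4899/140)) + 0 = (-75 + (140/4899)*(14837/140)) + 0 = (-75 + 14837/4899) + 0 = -352588/4899 + 0 = -352588/4899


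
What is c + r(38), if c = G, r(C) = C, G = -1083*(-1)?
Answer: 1121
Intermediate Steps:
G = 1083
c = 1083
c + r(38) = 1083 + 38 = 1121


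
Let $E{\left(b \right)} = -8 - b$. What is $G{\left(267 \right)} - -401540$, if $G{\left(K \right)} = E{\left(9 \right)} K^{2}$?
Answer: $-810373$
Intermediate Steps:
$G{\left(K \right)} = - 17 K^{2}$ ($G{\left(K \right)} = \left(-8 - 9\right) K^{2} = - 17 K^{2}$)
$G{\left(267 \right)} - -401540 = - 17 \cdot 267^{2} - -401540 = \left(-17\right) 71289 + 401540 = -1211913 + 401540 = -810373$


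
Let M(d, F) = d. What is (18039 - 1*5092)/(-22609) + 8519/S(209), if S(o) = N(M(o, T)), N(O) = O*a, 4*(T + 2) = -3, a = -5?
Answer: -206135686/23626405 ≈ -8.7248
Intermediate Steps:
T = -11/4 (T = -2 + (¼)*(-3) = -2 - ¾ = -11/4 ≈ -2.7500)
N(O) = -5*O (N(O) = O*(-5) = -5*O)
S(o) = -5*o
(18039 - 1*5092)/(-22609) + 8519/S(209) = (18039 - 1*5092)/(-22609) + 8519/((-5*209)) = (18039 - 5092)*(-1/22609) + 8519/(-1045) = 12947*(-1/22609) + 8519*(-1/1045) = -12947/22609 - 8519/1045 = -206135686/23626405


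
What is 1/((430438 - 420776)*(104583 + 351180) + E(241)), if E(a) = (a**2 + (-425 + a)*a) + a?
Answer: 1/4403596084 ≈ 2.2709e-10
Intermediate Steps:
E(a) = a + a**2 + a*(-425 + a) (E(a) = (a**2 + a*(-425 + a)) + a = a + a**2 + a*(-425 + a))
1/((430438 - 420776)*(104583 + 351180) + E(241)) = 1/((430438 - 420776)*(104583 + 351180) + 2*241*(-212 + 241)) = 1/(9662*455763 + 2*241*29) = 1/(4403582106 + 13978) = 1/4403596084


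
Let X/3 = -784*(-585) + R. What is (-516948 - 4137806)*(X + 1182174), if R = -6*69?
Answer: -11901517074408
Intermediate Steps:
R = -414
X = 1374678 (X = 3*(-784*(-585) - 414) = 3*(458640 - 414) = 3*458226 = 1374678)
(-516948 - 4137806)*(X + 1182174) = (-516948 - 4137806)*(1374678 + 1182174) = -4654754*2556852 = -11901517074408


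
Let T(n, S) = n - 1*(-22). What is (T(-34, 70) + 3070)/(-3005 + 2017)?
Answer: -1529/494 ≈ -3.0951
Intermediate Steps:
T(n, S) = 22 + n (T(n, S) = n + 22 = 22 + n)
(T(-34, 70) + 3070)/(-3005 + 2017) = ((22 - 34) + 3070)/(-3005 + 2017) = (-12 + 3070)/(-988) = 3058*(-1/988) = -1529/494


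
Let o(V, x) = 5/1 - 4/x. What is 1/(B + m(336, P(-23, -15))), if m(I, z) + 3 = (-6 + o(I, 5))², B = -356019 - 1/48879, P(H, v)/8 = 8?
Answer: -1221975/435046024276 ≈ -2.8088e-6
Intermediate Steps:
o(V, x) = 5 - 4/x (o(V, x) = 5*1 - 4/x = 5 - 4/x)
P(H, v) = 64 (P(H, v) = 8*8 = 64)
B = -17401852702/48879 (B = -356019 - 1*1/48879 = -356019 - 1/48879 = -17401852702/48879 ≈ -3.5602e+5)
m(I, z) = 6/25 (m(I, z) = -3 + (-6 + (5 - 4/5))² = -3 + (-6 + (5 - 4*⅕))² = -3 + (-6 + (5 - ⅘))² = -3 + (-6 + 21/5)² = -3 + (-9/5)² = -3 + 81/25 = 6/25)
1/(B + m(336, P(-23, -15))) = 1/(-17401852702/48879 + 6/25) = 1/(-435046024276/1221975) = -1221975/435046024276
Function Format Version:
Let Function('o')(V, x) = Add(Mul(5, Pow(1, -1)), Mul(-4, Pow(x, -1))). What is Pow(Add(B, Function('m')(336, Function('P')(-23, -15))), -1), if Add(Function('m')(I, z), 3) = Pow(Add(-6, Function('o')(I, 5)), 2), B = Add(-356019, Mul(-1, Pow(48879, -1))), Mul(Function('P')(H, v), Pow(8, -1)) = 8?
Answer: Rational(-1221975, 435046024276) ≈ -2.8088e-6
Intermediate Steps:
Function('o')(V, x) = Add(5, Mul(-4, Pow(x, -1))) (Function('o')(V, x) = Add(Mul(5, 1), Mul(-4, Pow(x, -1))) = Add(5, Mul(-4, Pow(x, -1))))
Function('P')(H, v) = 64 (Function('P')(H, v) = Mul(8, 8) = 64)
B = Rational(-17401852702, 48879) (B = Add(-356019, Mul(-1, Rational(1, 48879))) = Add(-356019, Rational(-1, 48879)) = Rational(-17401852702, 48879) ≈ -3.5602e+5)
Function('m')(I, z) = Rational(6, 25) (Function('m')(I, z) = Add(-3, Pow(Add(-6, Add(5, Mul(-4, Pow(5, -1)))), 2)) = Add(-3, Pow(Add(-6, Add(5, Mul(-4, Rational(1, 5)))), 2)) = Add(-3, Pow(Add(-6, Add(5, Rational(-4, 5))), 2)) = Add(-3, Pow(Add(-6, Rational(21, 5)), 2)) = Add(-3, Pow(Rational(-9, 5), 2)) = Add(-3, Rational(81, 25)) = Rational(6, 25))
Pow(Add(B, Function('m')(336, Function('P')(-23, -15))), -1) = Pow(Add(Rational(-17401852702, 48879), Rational(6, 25)), -1) = Pow(Rational(-435046024276, 1221975), -1) = Rational(-1221975, 435046024276)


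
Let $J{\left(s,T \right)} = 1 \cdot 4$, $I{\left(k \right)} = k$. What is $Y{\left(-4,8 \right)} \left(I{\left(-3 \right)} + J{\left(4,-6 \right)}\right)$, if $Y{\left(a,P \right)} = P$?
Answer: $8$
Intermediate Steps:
$J{\left(s,T \right)} = 4$
$Y{\left(-4,8 \right)} \left(I{\left(-3 \right)} + J{\left(4,-6 \right)}\right) = 8 \left(-3 + 4\right) = 8 \cdot 1 = 8$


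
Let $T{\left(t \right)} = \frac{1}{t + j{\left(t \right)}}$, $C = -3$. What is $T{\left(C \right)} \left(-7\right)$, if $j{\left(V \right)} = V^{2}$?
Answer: $- \frac{7}{6} \approx -1.1667$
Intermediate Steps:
$T{\left(t \right)} = \frac{1}{t + t^{2}}$
$T{\left(C \right)} \left(-7\right) = \frac{1}{\left(-3\right) \left(1 - 3\right)} \left(-7\right) = - \frac{1}{3 \left(-2\right)} \left(-7\right) = \left(- \frac{1}{3}\right) \left(- \frac{1}{2}\right) \left(-7\right) = \frac{1}{6} \left(-7\right) = - \frac{7}{6}$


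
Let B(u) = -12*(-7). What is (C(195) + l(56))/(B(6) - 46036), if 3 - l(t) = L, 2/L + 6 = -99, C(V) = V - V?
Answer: -317/4824960 ≈ -6.5700e-5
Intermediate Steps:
C(V) = 0
L = -2/105 (L = 2/(-6 - 99) = 2/(-105) = 2*(-1/105) = -2/105 ≈ -0.019048)
B(u) = 84
l(t) = 317/105 (l(t) = 3 - 1*(-2/105) = 3 + 2/105 = 317/105)
(C(195) + l(56))/(B(6) - 46036) = (0 + 317/105)/(84 - 46036) = (317/105)/(-45952) = (317/105)*(-1/45952) = -317/4824960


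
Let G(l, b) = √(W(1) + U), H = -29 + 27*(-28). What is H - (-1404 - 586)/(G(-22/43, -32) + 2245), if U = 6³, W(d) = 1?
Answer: -1975890865/2519904 - 995*√217/2519904 ≈ -784.12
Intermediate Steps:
H = -785 (H = -29 - 756 = -785)
U = 216
G(l, b) = √217 (G(l, b) = √(1 + 216) = √217)
H - (-1404 - 586)/(G(-22/43, -32) + 2245) = -785 - (-1404 - 586)/(√217 + 2245) = -785 - (-1990)/(2245 + √217) = -785 + 1990/(2245 + √217)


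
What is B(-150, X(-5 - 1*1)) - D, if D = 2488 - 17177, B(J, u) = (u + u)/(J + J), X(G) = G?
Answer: 367226/25 ≈ 14689.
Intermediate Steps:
B(J, u) = u/J (B(J, u) = (2*u)/((2*J)) = (2*u)*(1/(2*J)) = u/J)
D = -14689
B(-150, X(-5 - 1*1)) - D = (-5 - 1*1)/(-150) - 1*(-14689) = (-5 - 1)*(-1/150) + 14689 = -6*(-1/150) + 14689 = 1/25 + 14689 = 367226/25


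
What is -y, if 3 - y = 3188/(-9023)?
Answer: -30257/9023 ≈ -3.3533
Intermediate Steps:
y = 30257/9023 (y = 3 - 3188/(-9023) = 3 - 3188*(-1)/9023 = 3 - 1*(-3188/9023) = 3 + 3188/9023 = 30257/9023 ≈ 3.3533)
-y = -1*30257/9023 = -30257/9023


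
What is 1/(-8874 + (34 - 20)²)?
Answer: -1/8678 ≈ -0.00011523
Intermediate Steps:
1/(-8874 + (34 - 20)²) = 1/(-8874 + 14²) = 1/(-8874 + 196) = 1/(-8678) = -1/8678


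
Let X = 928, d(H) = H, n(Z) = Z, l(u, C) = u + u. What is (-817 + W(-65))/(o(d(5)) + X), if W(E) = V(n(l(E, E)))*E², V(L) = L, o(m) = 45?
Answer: -78581/139 ≈ -565.33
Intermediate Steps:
l(u, C) = 2*u
W(E) = 2*E³ (W(E) = (2*E)*E² = 2*E³)
(-817 + W(-65))/(o(d(5)) + X) = (-817 + 2*(-65)³)/(45 + 928) = (-817 + 2*(-274625))/973 = (-817 - 549250)*(1/973) = -550067*1/973 = -78581/139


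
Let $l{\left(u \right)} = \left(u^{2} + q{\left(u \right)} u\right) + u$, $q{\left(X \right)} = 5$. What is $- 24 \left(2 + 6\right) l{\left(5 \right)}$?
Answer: $-10560$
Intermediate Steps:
$l{\left(u \right)} = u^{2} + 6 u$ ($l{\left(u \right)} = \left(u^{2} + 5 u\right) + u = u^{2} + 6 u$)
$- 24 \left(2 + 6\right) l{\left(5 \right)} = - 24 \left(2 + 6\right) 5 \left(6 + 5\right) = \left(-24\right) 8 \cdot 5 \cdot 11 = \left(-192\right) 55 = -10560$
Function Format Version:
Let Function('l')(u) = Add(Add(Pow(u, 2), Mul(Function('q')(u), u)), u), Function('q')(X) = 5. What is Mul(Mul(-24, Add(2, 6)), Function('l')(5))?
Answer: -10560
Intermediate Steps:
Function('l')(u) = Add(Pow(u, 2), Mul(6, u)) (Function('l')(u) = Add(Add(Pow(u, 2), Mul(5, u)), u) = Add(Pow(u, 2), Mul(6, u)))
Mul(Mul(-24, Add(2, 6)), Function('l')(5)) = Mul(Mul(-24, Add(2, 6)), Mul(5, Add(6, 5))) = Mul(Mul(-24, 8), Mul(5, 11)) = Mul(-192, 55) = -10560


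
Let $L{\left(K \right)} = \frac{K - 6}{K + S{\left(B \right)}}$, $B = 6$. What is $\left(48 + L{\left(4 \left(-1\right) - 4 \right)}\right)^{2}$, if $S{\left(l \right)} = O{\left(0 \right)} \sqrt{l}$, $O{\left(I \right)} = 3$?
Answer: $\frac{90262}{25} + \frac{12432 \sqrt{6}}{25} \approx 4828.6$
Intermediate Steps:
$S{\left(l \right)} = 3 \sqrt{l}$
$L{\left(K \right)} = \frac{-6 + K}{K + 3 \sqrt{6}}$ ($L{\left(K \right)} = \frac{K - 6}{K + 3 \sqrt{6}} = \frac{-6 + K}{K + 3 \sqrt{6}}$)
$\left(48 + L{\left(4 \left(-1\right) - 4 \right)}\right)^{2} = \left(48 + \frac{-6 + \left(4 \left(-1\right) - 4\right)}{\left(4 \left(-1\right) - 4\right) + 3 \sqrt{6}}\right)^{2} = \left(48 + \frac{-6 - 8}{\left(-4 - 4\right) + 3 \sqrt{6}}\right)^{2} = \left(48 + \frac{-6 - 8}{-8 + 3 \sqrt{6}}\right)^{2} = \left(48 + \frac{1}{-8 + 3 \sqrt{6}} \left(-14\right)\right)^{2} = \left(48 - \frac{14}{-8 + 3 \sqrt{6}}\right)^{2}$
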